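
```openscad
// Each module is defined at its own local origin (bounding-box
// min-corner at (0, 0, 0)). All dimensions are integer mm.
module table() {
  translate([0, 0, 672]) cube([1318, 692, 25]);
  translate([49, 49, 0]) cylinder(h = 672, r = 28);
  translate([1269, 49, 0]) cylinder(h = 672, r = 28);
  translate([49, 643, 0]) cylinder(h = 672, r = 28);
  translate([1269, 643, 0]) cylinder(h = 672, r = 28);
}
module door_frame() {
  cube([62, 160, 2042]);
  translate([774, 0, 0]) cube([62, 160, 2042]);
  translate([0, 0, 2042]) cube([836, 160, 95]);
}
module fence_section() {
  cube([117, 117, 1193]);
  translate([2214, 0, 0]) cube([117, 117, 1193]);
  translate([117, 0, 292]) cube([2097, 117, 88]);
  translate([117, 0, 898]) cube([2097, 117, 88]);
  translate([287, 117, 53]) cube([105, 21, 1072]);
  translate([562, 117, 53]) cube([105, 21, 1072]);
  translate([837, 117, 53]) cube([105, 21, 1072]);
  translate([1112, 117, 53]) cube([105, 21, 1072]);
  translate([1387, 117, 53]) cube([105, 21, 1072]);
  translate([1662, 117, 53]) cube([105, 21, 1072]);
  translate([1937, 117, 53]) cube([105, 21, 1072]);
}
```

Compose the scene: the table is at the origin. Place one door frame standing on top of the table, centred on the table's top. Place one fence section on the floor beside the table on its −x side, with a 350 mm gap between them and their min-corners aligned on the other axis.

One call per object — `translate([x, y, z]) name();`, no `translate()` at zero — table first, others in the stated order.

table();
translate([241, 266, 697]) door_frame();
translate([-2681, 0, 0]) fence_section();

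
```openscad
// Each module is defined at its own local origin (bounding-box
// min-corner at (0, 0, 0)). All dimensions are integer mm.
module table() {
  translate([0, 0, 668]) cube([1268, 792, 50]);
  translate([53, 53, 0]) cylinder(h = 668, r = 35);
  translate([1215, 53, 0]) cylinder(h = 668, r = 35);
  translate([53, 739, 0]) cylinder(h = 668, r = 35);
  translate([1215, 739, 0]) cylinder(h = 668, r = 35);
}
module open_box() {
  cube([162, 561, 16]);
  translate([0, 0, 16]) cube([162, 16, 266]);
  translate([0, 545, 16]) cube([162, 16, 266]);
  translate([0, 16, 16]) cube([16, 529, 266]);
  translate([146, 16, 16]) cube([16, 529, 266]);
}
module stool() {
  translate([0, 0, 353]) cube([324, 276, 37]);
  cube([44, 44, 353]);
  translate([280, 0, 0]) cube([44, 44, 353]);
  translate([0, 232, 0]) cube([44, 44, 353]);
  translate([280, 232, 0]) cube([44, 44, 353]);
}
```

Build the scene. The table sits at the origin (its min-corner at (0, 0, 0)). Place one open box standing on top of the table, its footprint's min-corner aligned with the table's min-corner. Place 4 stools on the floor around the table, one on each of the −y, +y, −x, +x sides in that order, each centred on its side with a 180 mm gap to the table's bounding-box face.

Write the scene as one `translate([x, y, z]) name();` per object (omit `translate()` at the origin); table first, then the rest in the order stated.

table();
translate([0, 0, 718]) open_box();
translate([472, -456, 0]) stool();
translate([472, 972, 0]) stool();
translate([-504, 258, 0]) stool();
translate([1448, 258, 0]) stool();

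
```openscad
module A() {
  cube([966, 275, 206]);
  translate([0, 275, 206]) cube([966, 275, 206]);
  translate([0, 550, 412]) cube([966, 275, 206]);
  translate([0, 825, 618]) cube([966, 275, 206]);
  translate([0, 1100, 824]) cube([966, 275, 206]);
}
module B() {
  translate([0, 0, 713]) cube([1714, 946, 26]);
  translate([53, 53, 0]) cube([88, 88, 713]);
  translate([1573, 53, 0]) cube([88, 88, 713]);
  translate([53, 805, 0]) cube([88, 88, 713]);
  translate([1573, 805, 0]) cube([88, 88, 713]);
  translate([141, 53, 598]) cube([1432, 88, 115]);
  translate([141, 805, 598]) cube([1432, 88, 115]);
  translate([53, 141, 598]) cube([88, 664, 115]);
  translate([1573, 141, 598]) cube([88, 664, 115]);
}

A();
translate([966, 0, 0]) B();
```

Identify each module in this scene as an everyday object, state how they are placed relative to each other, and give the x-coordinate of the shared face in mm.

A is a staircase. B is a table. The table is against the staircase's +x side, with their −y faces flush. The x-coordinate of the shared face is 966 mm.

The staircase's +x face and the table's −x face are both at x = 966 mm.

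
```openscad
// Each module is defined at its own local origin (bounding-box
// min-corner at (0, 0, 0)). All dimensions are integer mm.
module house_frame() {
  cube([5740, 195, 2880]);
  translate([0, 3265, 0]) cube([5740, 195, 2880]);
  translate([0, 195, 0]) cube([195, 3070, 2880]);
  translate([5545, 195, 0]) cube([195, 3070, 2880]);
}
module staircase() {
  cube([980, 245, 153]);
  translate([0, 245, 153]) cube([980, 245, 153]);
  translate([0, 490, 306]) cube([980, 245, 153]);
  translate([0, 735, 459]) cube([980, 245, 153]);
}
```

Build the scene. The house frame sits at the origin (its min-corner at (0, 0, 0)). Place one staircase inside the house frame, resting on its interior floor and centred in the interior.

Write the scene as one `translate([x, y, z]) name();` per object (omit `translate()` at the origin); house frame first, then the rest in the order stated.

house_frame();
translate([2380, 1240, 0]) staircase();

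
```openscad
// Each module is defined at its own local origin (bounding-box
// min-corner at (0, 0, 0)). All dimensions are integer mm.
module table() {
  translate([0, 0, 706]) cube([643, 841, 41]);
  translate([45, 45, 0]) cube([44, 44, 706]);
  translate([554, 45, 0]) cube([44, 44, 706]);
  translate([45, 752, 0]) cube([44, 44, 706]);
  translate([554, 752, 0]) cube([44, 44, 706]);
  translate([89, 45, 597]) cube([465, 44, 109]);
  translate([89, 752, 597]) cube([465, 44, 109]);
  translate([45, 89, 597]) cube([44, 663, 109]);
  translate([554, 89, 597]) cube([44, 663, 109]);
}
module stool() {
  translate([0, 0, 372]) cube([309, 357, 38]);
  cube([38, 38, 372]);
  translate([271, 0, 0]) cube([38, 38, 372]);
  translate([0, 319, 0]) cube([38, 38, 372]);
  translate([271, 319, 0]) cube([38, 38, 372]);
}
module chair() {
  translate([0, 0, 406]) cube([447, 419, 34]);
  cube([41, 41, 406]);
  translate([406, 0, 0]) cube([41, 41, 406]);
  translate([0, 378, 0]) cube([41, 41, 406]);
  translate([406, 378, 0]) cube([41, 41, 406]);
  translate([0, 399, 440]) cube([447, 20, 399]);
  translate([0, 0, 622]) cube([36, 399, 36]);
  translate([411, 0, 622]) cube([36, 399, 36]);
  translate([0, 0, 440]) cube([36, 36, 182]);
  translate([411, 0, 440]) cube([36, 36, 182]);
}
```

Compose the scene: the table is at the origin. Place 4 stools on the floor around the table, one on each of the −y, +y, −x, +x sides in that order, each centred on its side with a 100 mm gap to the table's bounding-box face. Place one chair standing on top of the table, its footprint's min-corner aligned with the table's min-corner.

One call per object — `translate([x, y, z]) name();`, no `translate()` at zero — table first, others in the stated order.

table();
translate([167, -457, 0]) stool();
translate([167, 941, 0]) stool();
translate([-409, 242, 0]) stool();
translate([743, 242, 0]) stool();
translate([0, 0, 747]) chair();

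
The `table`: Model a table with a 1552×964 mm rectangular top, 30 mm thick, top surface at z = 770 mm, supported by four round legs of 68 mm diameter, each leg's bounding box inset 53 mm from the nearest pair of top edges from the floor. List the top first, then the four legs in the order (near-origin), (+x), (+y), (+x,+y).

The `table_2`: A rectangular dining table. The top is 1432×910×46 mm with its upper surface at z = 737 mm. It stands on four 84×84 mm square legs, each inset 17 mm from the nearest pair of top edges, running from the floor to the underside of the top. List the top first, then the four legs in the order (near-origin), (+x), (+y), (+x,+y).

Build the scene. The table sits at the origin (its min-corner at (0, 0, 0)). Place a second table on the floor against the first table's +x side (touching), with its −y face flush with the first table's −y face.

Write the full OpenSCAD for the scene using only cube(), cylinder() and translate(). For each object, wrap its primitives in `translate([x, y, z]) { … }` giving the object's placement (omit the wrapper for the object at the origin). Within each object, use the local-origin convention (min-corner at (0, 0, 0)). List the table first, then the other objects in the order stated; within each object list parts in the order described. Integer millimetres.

translate([0, 0, 740]) cube([1552, 964, 30]);
translate([87, 87, 0]) cylinder(h = 740, r = 34);
translate([1465, 87, 0]) cylinder(h = 740, r = 34);
translate([87, 877, 0]) cylinder(h = 740, r = 34);
translate([1465, 877, 0]) cylinder(h = 740, r = 34);
translate([1552, 0, 0]) {
  translate([0, 0, 691]) cube([1432, 910, 46]);
  translate([17, 17, 0]) cube([84, 84, 691]);
  translate([1331, 17, 0]) cube([84, 84, 691]);
  translate([17, 809, 0]) cube([84, 84, 691]);
  translate([1331, 809, 0]) cube([84, 84, 691]);
}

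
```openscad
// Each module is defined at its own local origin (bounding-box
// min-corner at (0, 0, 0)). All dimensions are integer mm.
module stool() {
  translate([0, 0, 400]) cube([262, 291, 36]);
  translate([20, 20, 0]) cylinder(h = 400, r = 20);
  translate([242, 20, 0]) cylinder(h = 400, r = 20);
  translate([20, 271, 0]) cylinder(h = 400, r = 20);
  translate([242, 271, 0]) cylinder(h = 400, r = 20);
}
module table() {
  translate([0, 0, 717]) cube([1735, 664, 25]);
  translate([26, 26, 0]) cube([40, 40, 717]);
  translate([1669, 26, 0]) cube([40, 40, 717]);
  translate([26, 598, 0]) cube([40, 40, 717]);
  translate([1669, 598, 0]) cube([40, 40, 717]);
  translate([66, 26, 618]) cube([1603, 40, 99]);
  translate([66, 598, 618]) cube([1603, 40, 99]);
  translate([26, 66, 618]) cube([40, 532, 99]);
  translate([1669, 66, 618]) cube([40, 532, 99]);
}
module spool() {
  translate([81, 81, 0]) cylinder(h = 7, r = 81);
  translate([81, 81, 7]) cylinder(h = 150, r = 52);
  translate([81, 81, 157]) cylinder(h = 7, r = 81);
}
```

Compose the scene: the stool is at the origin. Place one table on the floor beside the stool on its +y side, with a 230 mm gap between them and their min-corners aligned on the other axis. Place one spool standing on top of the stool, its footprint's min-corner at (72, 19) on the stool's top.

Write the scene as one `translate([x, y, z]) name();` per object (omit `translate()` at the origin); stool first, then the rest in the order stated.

stool();
translate([0, 521, 0]) table();
translate([72, 19, 436]) spool();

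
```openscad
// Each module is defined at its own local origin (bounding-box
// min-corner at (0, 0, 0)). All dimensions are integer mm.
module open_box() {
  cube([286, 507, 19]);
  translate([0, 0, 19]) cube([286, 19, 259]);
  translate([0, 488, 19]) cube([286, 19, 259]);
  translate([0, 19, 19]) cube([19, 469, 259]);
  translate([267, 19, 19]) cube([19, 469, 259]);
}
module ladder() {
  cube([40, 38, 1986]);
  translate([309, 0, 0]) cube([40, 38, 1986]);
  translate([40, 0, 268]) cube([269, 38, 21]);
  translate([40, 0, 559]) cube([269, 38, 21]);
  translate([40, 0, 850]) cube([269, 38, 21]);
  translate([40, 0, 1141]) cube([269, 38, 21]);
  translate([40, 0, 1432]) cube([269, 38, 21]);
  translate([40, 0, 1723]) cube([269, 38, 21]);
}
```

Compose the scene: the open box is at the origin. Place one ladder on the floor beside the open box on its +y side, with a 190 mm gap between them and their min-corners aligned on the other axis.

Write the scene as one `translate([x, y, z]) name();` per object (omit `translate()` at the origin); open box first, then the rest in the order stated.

open_box();
translate([0, 697, 0]) ladder();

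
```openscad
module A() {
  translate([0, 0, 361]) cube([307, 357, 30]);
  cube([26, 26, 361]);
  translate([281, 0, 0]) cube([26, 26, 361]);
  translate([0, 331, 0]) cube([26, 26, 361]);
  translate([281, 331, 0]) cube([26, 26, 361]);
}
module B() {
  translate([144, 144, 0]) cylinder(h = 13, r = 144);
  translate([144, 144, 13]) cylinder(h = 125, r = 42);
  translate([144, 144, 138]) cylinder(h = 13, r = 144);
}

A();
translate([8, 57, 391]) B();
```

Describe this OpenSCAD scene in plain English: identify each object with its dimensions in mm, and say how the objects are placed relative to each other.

A is a four-legged stool. The seat is a 307×357×30 mm slab whose top surface is at z = 391 mm; four square legs, each 26×26 mm in cross-section, run from the floor (z = 0) to the underside of the seat, each flush with a corner of the seat.

B is a spool: two coaxial disc flanges of radius 144 mm and thickness 13 mm, joined by a core cylinder of radius 42 mm and height 125 mm. The lower flange rests on z = 0 and the three cylinders share a vertical axis.

The spool is on top of the stool.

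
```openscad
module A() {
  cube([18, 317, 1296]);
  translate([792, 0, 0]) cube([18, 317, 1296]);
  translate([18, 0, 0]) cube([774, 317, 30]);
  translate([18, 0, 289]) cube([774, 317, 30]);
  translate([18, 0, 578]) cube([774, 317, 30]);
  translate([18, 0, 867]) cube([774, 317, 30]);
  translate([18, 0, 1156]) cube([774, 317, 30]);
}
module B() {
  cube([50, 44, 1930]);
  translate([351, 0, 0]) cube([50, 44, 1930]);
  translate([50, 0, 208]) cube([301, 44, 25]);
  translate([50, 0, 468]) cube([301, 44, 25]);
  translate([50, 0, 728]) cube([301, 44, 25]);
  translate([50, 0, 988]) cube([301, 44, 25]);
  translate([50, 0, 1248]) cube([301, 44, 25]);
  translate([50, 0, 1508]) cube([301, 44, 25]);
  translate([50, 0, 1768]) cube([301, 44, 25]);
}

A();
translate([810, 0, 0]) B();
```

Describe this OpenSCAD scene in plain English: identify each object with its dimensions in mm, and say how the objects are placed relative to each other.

A is an open bookshelf. Two side panels, each 18 mm thick, 317 mm deep and 1296 mm tall, stand 810 mm apart (outside-to-outside). Between them sit 5 shelves, each 30 mm thick and 317 mm deep, spanning the full gap between the sides. The bottom shelf rests on the floor (its underside at z = 0) and the clear gap between one shelf's top and the next shelf's underside is 259 mm.

B is a straight ladder. Two 50×44 mm vertical rails, 1930 mm tall, stand 401 mm apart (outside-to-outside) with their front faces coplanar on the −y side. 7 rungs, each 44 mm deep and 25 mm tall, span between the inner faces of the rails, front faces flush with the rails. The lowest rung's underside is at z = 208 mm and rungs are spaced 260 mm apart (underside to underside).

The ladder is against the bookshelf's +x side, with their −y faces flush.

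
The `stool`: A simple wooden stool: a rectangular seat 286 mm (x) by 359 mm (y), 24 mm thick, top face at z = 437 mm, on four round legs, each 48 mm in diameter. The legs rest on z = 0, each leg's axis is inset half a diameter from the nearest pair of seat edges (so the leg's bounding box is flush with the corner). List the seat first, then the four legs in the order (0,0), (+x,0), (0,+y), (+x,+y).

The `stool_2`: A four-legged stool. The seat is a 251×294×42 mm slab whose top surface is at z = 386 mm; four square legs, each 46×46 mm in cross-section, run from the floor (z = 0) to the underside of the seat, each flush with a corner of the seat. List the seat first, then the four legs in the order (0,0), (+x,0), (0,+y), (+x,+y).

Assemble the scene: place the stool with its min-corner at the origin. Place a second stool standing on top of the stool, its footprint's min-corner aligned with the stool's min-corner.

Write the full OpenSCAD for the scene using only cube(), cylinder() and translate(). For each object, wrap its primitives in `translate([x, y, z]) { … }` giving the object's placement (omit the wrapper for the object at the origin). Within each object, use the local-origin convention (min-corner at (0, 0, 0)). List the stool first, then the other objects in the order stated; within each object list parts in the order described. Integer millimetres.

translate([0, 0, 413]) cube([286, 359, 24]);
translate([24, 24, 0]) cylinder(h = 413, r = 24);
translate([262, 24, 0]) cylinder(h = 413, r = 24);
translate([24, 335, 0]) cylinder(h = 413, r = 24);
translate([262, 335, 0]) cylinder(h = 413, r = 24);
translate([0, 0, 437]) {
  translate([0, 0, 344]) cube([251, 294, 42]);
  cube([46, 46, 344]);
  translate([205, 0, 0]) cube([46, 46, 344]);
  translate([0, 248, 0]) cube([46, 46, 344]);
  translate([205, 248, 0]) cube([46, 46, 344]);
}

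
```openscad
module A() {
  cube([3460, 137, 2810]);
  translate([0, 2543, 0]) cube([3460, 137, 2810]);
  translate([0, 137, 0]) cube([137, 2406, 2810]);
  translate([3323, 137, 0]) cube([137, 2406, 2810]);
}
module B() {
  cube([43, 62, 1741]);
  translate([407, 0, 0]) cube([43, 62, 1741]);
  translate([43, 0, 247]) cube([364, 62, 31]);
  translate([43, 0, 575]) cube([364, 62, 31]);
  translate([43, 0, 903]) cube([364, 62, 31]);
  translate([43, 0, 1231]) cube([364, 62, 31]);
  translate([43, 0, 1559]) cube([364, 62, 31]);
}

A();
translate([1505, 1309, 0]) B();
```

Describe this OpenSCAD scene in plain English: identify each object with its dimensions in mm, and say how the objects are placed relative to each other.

A is a box-shaped house frame (walls only): outside footprint 3460×2680 mm, wall height 2810 mm, wall thickness 137 mm. The two y-facing walls run the full x-width; the two x-facing walls fit between the inner faces of the y-facing walls.

B is a wooden ladder with two side rails of 43×62 mm section and 1741 mm height, set 450 mm apart overall. Between them run 5 rectangular rungs (62 mm deep, 31 mm thick), front faces flush with the rails' −y face. The bottom of the first rung is 247 mm above the floor and each subsequent rung is 328 mm higher than the one below.

The ladder sits inside the house frame, centred.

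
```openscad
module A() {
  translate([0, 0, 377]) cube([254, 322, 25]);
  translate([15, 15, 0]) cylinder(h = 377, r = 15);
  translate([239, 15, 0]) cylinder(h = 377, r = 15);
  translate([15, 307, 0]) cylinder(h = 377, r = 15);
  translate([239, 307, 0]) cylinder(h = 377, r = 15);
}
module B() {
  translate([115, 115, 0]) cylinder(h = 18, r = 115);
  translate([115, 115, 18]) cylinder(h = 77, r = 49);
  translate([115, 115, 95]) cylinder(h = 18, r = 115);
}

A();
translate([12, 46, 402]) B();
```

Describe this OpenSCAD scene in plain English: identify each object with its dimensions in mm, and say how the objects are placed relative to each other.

A is a four-legged stool. The seat is a 254×322×25 mm slab whose top surface is at z = 402 mm; four round legs, each 30 mm in diameter, run from the floor (z = 0) to the underside of the seat, each leg's axis is inset half a diameter from the nearest pair of seat edges (so the leg's bounding box is flush with the corner).

B is a spool: two coaxial disc flanges of radius 115 mm and thickness 18 mm, joined by a core cylinder of radius 49 mm and height 77 mm. The lower flange rests on z = 0 and the three cylinders share a vertical axis.

The spool is on top of the stool, centred.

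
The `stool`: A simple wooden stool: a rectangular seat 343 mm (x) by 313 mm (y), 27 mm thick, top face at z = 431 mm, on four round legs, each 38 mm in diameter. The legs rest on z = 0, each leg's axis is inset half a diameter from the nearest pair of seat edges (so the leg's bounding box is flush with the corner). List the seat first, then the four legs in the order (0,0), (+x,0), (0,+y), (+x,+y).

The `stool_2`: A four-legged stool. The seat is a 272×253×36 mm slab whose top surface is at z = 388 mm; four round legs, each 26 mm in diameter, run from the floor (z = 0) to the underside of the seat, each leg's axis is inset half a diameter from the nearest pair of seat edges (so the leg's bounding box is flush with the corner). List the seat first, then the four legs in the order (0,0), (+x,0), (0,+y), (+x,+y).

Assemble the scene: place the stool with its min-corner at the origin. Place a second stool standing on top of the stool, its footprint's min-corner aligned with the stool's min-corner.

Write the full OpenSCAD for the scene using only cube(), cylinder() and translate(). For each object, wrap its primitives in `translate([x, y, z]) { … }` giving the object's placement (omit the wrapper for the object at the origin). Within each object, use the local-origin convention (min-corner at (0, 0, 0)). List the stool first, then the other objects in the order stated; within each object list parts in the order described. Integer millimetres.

translate([0, 0, 404]) cube([343, 313, 27]);
translate([19, 19, 0]) cylinder(h = 404, r = 19);
translate([324, 19, 0]) cylinder(h = 404, r = 19);
translate([19, 294, 0]) cylinder(h = 404, r = 19);
translate([324, 294, 0]) cylinder(h = 404, r = 19);
translate([0, 0, 431]) {
  translate([0, 0, 352]) cube([272, 253, 36]);
  translate([13, 13, 0]) cylinder(h = 352, r = 13);
  translate([259, 13, 0]) cylinder(h = 352, r = 13);
  translate([13, 240, 0]) cylinder(h = 352, r = 13);
  translate([259, 240, 0]) cylinder(h = 352, r = 13);
}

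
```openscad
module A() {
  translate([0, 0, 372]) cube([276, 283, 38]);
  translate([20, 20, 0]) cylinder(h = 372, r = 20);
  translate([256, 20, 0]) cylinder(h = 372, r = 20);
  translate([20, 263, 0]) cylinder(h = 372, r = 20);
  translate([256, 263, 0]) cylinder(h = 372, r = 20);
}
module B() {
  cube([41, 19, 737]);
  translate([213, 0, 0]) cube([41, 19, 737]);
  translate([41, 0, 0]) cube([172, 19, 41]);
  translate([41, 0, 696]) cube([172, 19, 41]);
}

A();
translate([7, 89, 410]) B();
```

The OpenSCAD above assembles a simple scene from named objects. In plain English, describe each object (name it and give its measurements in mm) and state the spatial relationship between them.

A is a four-legged stool. The seat is a 276×283×38 mm slab whose top surface is at z = 410 mm; four round legs, each 40 mm in diameter, run from the floor (z = 0) to the underside of the seat, each leg's axis is inset half a diameter from the nearest pair of seat edges (so the leg's bounding box is flush with the corner).

B is a rectangular picture frame lying in the x–z plane (depth along y). The opening is 172 mm wide (x) by 655 mm tall (z), surrounded by a border 41 mm wide on all four sides. The frame is 19 mm deep and is made of two full-height vertical stiles with two horizontal rails fitted between them.

The picture frame is on top of the stool.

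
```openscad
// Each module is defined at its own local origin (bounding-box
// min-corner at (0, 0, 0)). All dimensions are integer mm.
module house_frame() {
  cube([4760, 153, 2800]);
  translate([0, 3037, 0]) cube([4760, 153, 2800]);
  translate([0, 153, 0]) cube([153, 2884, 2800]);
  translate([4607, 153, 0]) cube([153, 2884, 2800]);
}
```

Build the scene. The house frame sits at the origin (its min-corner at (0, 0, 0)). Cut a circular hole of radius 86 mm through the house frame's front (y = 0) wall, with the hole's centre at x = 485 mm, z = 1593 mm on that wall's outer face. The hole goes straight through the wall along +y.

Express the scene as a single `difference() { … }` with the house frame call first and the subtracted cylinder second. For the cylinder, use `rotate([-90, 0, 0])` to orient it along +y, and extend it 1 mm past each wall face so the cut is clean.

difference() {
  house_frame();
  translate([485, -1, 1593]) rotate([-90, 0, 0]) cylinder(h = 155, r = 86);
}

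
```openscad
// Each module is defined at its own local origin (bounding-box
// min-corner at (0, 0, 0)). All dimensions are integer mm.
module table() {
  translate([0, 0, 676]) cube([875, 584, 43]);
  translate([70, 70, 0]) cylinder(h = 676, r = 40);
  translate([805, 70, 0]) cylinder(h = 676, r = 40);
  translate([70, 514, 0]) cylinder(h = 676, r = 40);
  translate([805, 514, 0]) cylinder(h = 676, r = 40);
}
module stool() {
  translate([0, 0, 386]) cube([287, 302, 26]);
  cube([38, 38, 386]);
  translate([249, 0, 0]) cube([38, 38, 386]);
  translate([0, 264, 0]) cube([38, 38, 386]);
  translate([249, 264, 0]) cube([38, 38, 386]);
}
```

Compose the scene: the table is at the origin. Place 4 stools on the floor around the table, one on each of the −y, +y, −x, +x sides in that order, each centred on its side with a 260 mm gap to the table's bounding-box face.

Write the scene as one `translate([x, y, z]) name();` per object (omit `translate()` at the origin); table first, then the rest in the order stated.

table();
translate([294, -562, 0]) stool();
translate([294, 844, 0]) stool();
translate([-547, 141, 0]) stool();
translate([1135, 141, 0]) stool();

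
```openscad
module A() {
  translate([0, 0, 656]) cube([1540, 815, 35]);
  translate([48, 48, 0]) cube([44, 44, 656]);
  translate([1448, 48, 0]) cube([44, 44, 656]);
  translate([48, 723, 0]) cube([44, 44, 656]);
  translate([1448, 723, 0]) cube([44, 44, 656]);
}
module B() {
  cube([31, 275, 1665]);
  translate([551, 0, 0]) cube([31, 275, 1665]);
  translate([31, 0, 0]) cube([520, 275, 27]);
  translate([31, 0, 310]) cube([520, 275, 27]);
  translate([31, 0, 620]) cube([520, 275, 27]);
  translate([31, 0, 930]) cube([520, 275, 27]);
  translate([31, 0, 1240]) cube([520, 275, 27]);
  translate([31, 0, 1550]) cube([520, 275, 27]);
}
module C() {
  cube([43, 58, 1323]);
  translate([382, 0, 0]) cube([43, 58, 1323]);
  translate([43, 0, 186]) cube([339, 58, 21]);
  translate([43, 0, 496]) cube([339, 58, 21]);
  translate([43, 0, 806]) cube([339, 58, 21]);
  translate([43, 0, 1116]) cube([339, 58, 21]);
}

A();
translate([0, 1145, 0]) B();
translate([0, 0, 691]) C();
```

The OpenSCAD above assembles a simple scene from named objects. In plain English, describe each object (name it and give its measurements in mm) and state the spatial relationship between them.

A is a rectangular dining table. The top is 1540×815×35 mm with its upper surface at z = 691 mm. It stands on four 44×44 mm square legs, each inset 48 mm from the nearest pair of top edges, running from the floor to the underside of the top.

B is an open bookshelf. Two side panels, each 31 mm thick, 275 mm deep and 1665 mm tall, stand 582 mm apart (outside-to-outside). Between them sit 6 shelves, each 27 mm thick and 275 mm deep, spanning the full gap between the sides. The bottom shelf rests on the floor (its underside at z = 0) and the clear gap between one shelf's top and the next shelf's underside is 283 mm.

C is a wooden ladder with two side rails of 43×58 mm section and 1323 mm height, set 425 mm apart overall. Between them run 4 rectangular rungs (58 mm deep, 21 mm thick), front faces flush with the rails' −y face. The bottom of the first rung is 186 mm above the floor and each subsequent rung is 310 mm higher than the one below.

The bookshelf is on the floor beside the table on its +y side. The ladder is on top of the table.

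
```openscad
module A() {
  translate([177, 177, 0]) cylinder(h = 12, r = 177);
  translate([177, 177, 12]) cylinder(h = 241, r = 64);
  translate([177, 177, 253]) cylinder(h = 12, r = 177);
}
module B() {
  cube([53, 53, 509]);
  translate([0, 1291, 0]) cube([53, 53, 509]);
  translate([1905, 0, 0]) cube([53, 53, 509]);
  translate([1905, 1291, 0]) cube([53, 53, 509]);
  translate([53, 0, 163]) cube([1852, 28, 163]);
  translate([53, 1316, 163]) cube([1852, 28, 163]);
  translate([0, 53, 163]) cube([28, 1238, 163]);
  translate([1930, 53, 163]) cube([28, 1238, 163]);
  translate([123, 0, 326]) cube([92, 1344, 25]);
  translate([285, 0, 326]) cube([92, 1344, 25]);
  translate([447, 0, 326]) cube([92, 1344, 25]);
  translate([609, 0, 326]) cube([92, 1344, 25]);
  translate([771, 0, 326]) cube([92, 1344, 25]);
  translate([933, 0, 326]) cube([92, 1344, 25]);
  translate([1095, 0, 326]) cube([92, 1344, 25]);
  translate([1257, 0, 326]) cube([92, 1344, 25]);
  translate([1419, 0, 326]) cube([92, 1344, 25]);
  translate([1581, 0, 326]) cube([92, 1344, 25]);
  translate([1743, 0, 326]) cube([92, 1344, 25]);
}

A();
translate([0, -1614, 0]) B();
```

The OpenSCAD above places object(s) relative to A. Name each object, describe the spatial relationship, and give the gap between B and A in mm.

The bed frame's nearest face is 270 mm from the spool's −y face.

A is a spool. B is a bed frame. The bed frame is on the floor beside the spool on its −y side. The gap between the bed frame and the spool is 270 mm.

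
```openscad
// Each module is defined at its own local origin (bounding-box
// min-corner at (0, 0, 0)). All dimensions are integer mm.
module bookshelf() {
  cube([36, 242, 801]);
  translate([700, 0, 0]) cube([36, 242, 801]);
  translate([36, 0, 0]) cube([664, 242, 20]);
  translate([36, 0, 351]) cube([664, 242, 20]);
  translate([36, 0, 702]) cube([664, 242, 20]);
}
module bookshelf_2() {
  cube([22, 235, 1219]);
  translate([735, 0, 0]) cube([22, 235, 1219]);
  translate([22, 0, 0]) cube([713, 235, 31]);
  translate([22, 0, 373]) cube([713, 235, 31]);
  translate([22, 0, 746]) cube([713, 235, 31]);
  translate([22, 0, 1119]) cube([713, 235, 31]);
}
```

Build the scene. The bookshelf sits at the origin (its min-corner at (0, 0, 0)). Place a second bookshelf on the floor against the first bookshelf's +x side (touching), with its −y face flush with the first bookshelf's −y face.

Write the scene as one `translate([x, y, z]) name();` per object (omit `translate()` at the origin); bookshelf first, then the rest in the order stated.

bookshelf();
translate([736, 0, 0]) bookshelf_2();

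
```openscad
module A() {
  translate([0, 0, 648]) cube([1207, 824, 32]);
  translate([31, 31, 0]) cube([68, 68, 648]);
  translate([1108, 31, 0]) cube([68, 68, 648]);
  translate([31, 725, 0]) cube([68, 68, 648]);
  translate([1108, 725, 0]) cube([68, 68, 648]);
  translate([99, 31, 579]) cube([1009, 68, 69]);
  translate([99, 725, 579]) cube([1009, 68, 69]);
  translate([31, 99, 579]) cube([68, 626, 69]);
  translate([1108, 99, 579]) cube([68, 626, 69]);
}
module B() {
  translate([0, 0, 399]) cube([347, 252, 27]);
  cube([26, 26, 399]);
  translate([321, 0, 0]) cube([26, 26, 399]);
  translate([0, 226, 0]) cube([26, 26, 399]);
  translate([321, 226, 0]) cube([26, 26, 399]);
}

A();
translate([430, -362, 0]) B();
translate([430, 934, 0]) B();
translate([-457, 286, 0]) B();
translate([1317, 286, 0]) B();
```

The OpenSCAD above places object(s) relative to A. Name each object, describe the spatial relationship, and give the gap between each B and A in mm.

A is a table. B is a stool. Four stools sit around the table at the −y, +y, −x, +x sides. The gap between each stool and the table is 110 mm.

Each stool's nearest face is 110 mm from the table's bounding box.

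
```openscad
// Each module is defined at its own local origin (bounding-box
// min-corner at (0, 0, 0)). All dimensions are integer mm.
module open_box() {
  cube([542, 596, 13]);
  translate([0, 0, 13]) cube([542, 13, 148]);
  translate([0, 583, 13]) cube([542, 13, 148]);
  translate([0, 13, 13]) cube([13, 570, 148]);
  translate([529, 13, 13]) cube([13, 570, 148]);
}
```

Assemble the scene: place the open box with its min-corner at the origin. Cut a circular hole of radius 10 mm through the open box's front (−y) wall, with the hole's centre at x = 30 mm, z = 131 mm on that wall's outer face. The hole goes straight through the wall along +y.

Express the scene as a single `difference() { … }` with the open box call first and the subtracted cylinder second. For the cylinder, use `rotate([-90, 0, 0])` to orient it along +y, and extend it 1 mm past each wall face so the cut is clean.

difference() {
  open_box();
  translate([30, -1, 131]) rotate([-90, 0, 0]) cylinder(h = 15, r = 10);
}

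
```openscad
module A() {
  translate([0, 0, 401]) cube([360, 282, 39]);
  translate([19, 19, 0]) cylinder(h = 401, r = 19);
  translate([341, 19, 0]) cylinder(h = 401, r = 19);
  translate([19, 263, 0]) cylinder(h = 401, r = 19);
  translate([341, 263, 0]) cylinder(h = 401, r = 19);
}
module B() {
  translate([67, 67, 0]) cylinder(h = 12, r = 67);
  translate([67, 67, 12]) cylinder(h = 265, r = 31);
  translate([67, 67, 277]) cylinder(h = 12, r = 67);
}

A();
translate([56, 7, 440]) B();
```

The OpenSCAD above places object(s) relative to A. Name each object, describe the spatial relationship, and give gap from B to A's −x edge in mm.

The spool's min-x is at 56; the stool's min-x is 0; gap = 56 mm.

A is a stool. B is a spool. The spool is on top of the stool. The gap from the spool to the stool's −x edge is 56 mm.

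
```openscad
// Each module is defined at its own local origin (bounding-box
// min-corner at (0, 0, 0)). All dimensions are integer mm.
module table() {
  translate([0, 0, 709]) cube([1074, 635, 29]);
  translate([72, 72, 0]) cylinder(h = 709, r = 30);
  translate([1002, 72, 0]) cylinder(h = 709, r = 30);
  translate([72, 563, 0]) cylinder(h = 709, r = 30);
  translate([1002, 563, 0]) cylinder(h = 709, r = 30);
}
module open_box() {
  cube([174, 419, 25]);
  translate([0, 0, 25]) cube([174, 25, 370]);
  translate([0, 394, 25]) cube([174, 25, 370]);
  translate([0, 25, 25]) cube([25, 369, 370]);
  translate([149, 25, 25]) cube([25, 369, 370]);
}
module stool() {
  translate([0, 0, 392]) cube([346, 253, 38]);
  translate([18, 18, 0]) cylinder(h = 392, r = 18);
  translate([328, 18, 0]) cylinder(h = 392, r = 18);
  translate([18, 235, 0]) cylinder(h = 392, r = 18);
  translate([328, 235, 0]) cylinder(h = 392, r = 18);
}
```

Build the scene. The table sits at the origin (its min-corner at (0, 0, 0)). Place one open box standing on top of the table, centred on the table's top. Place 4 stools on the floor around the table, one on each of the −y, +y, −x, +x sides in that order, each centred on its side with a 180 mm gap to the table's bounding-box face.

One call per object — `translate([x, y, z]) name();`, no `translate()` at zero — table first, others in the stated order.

table();
translate([450, 108, 738]) open_box();
translate([364, -433, 0]) stool();
translate([364, 815, 0]) stool();
translate([-526, 191, 0]) stool();
translate([1254, 191, 0]) stool();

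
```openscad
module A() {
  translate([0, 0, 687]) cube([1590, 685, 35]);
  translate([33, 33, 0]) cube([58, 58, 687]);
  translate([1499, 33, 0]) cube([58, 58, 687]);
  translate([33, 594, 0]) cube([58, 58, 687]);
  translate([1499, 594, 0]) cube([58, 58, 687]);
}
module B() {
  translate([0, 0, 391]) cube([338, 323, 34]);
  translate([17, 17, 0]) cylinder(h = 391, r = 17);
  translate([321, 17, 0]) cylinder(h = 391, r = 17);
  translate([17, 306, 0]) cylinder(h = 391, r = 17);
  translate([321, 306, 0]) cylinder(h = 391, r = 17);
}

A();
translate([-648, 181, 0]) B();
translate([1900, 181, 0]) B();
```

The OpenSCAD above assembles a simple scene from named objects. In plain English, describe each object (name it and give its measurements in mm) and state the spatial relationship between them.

A is a table with a 1590×685 mm rectangular top, 35 mm thick, top surface at z = 722 mm, supported by four 58×58 mm square legs, each inset 33 mm from the nearest pair of top edges, running from the floor.

B is a four-legged stool. The seat is 338×323 mm, 34 mm thick, top at z = 425 mm. It stands on four round legs, each 34 mm in diameter, from z = 0 to the seat underside, each leg's axis is inset half a diameter from the nearest pair of seat edges (so the leg's bounding box is flush with the corner).

Two stools sit around the table at the −x, +x sides.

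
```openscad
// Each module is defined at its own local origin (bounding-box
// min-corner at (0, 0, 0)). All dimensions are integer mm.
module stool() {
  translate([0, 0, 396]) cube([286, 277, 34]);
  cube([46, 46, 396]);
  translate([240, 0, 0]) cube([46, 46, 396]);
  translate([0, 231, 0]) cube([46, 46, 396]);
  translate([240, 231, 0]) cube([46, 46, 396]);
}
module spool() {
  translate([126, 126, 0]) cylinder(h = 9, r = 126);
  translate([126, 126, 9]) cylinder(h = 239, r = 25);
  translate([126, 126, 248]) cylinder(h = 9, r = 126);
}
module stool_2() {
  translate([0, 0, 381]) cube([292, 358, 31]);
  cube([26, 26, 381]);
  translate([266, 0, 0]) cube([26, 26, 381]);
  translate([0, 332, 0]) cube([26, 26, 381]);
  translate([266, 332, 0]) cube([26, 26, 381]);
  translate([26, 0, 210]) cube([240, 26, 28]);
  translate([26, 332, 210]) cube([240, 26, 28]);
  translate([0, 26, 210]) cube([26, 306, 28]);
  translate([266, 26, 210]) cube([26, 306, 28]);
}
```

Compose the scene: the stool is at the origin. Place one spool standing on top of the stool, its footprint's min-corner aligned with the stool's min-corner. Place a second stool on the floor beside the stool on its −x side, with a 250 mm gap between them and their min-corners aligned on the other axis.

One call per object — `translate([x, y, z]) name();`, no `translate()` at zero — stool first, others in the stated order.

stool();
translate([0, 0, 430]) spool();
translate([-542, 0, 0]) stool_2();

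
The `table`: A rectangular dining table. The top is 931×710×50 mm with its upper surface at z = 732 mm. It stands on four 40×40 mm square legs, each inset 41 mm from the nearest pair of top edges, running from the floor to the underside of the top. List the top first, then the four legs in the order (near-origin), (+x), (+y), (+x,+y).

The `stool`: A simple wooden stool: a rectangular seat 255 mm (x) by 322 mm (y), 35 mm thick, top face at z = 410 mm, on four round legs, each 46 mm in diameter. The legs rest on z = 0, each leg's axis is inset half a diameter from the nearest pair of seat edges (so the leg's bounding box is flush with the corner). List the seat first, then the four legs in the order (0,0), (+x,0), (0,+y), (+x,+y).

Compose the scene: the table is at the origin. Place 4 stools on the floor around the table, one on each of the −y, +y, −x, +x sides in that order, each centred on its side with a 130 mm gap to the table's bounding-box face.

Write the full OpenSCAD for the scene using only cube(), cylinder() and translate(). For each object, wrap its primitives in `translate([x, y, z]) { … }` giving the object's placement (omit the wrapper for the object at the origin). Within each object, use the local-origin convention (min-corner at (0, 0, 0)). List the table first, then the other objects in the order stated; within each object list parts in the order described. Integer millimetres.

translate([0, 0, 682]) cube([931, 710, 50]);
translate([41, 41, 0]) cube([40, 40, 682]);
translate([850, 41, 0]) cube([40, 40, 682]);
translate([41, 629, 0]) cube([40, 40, 682]);
translate([850, 629, 0]) cube([40, 40, 682]);
translate([338, -452, 0]) {
  translate([0, 0, 375]) cube([255, 322, 35]);
  translate([23, 23, 0]) cylinder(h = 375, r = 23);
  translate([232, 23, 0]) cylinder(h = 375, r = 23);
  translate([23, 299, 0]) cylinder(h = 375, r = 23);
  translate([232, 299, 0]) cylinder(h = 375, r = 23);
}
translate([338, 840, 0]) {
  translate([0, 0, 375]) cube([255, 322, 35]);
  translate([23, 23, 0]) cylinder(h = 375, r = 23);
  translate([232, 23, 0]) cylinder(h = 375, r = 23);
  translate([23, 299, 0]) cylinder(h = 375, r = 23);
  translate([232, 299, 0]) cylinder(h = 375, r = 23);
}
translate([-385, 194, 0]) {
  translate([0, 0, 375]) cube([255, 322, 35]);
  translate([23, 23, 0]) cylinder(h = 375, r = 23);
  translate([232, 23, 0]) cylinder(h = 375, r = 23);
  translate([23, 299, 0]) cylinder(h = 375, r = 23);
  translate([232, 299, 0]) cylinder(h = 375, r = 23);
}
translate([1061, 194, 0]) {
  translate([0, 0, 375]) cube([255, 322, 35]);
  translate([23, 23, 0]) cylinder(h = 375, r = 23);
  translate([232, 23, 0]) cylinder(h = 375, r = 23);
  translate([23, 299, 0]) cylinder(h = 375, r = 23);
  translate([232, 299, 0]) cylinder(h = 375, r = 23);
}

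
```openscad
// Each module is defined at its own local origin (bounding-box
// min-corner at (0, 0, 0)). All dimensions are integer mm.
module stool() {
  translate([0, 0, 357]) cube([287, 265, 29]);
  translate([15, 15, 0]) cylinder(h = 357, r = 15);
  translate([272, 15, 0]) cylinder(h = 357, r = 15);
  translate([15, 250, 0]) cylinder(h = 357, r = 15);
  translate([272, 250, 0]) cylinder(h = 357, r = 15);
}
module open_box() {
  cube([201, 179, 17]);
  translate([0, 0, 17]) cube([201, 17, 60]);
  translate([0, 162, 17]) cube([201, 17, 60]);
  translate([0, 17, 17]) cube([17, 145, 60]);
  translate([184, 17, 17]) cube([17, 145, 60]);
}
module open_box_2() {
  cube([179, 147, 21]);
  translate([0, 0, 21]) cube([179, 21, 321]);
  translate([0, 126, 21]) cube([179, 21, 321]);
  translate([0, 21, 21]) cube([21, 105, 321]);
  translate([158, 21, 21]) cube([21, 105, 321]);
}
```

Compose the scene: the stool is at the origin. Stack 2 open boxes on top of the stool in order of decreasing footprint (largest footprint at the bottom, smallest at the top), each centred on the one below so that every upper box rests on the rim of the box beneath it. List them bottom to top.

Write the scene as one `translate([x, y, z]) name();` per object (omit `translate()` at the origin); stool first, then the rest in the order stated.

stool();
translate([43, 43, 386]) open_box();
translate([54, 59, 463]) open_box_2();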